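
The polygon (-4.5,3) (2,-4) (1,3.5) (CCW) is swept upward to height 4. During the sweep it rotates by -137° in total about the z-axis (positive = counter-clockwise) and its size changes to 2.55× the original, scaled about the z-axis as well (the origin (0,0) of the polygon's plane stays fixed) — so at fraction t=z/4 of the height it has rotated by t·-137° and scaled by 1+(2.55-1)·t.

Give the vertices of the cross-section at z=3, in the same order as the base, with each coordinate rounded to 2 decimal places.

t = z/height = 3/4 = 0.75
s = 1 + (scale-1)·z/height = 1 + (2.55-1)·3/4 = 2.162500
θ = twist·z/height = -137°·3/4 = -102.7500° = -1.793326 rad
cos θ = -0.220697, sin θ = -0.975342 (intermediates below are computed at full precision and shown rounded to 5 d.p.)
v1: (-4.5,3) → rotate → (3.91917,3.72695) → ×s → (8.47520,8.05953) → (8.48,8.06)
v2: (2,-4) → rotate → (-4.34276,-1.06789) → ×s → (-9.39123,-2.30932) → (-9.39,-2.31)
v3: (1,3.5) → rotate → (3.19300,-1.74778) → ×s → (6.90486,-3.77958) → (6.90,-3.78)

Cross-section at z=3: (8.48,8.06) (-9.39,-2.31) (6.90,-3.78)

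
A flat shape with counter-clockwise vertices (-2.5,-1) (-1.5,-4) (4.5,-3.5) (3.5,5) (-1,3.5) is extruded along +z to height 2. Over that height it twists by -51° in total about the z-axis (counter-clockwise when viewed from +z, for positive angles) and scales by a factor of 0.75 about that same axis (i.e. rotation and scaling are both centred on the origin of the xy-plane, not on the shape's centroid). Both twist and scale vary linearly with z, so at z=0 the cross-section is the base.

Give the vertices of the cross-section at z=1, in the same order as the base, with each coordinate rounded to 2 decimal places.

Cross-section at z=1: (-2.35,0.15) (-2.69,-2.59) (2.24,-4.46) (4.65,2.63) (0.53,3.14)

t = z/height = 1/2 = 0.5
s = 1 + (scale-1)·z/height = 1 + (0.75-1)·1/2 = 0.875000
θ = twist·z/height = -51°·1/2 = -25.5000° = -0.445059 rad
cos θ = 0.902585, sin θ = -0.430511 (intermediates below are computed at full precision and shown rounded to 5 d.p.)
v1: (-2.5,-1) → rotate → (-2.68697,0.17369) → ×s → (-2.35110,0.15198) → (-2.35,0.15)
v2: (-1.5,-4) → rotate → (-3.07592,-2.96457) → ×s → (-2.69143,-2.59400) → (-2.69,-2.59)
v3: (4.5,-3.5) → rotate → (2.55484,-5.09635) → ×s → (2.23549,-4.45930) → (2.24,-4.46)
v4: (3.5,5) → rotate → (5.31160,3.00614) → ×s → (4.64765,2.63037) → (4.65,2.63)
v5: (-1,3.5) → rotate → (0.60420,3.58956) → ×s → (0.52868,3.14086) → (0.53,3.14)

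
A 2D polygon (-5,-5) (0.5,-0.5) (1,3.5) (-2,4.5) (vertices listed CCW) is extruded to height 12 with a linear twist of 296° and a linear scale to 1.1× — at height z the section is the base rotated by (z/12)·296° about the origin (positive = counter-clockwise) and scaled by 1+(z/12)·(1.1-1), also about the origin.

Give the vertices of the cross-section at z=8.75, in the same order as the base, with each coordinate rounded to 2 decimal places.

t = z/height = 8.75/12 = 0.729167
s = 1 + (scale-1)·z/height = 1 + (1.1-1)·8.75/12 = 1.072917
θ = twist·z/height = 296°·8.75/12 = 215.8333° = 3.767002 rad
cos θ = -0.810723, sin θ = -0.585429 (intermediates below are computed at full precision and shown rounded to 5 d.p.)
v1: (-5,-5) → rotate → (1.12647,6.98076) → ×s → (1.20861,7.48978) → (1.21,7.49)
v2: (0.5,-0.5) → rotate → (-0.69808,0.11265) → ×s → (-0.74898,0.12086) → (-0.75,0.12)
v3: (1,3.5) → rotate → (1.23828,-3.42296) → ×s → (1.32857,-3.67255) → (1.33,-3.67)
v4: (-2,4.5) → rotate → (4.25588,-2.47740) → ×s → (4.56620,-2.65804) → (4.57,-2.66)

Cross-section at z=8.75: (1.21,7.49) (-0.75,0.12) (1.33,-3.67) (4.57,-2.66)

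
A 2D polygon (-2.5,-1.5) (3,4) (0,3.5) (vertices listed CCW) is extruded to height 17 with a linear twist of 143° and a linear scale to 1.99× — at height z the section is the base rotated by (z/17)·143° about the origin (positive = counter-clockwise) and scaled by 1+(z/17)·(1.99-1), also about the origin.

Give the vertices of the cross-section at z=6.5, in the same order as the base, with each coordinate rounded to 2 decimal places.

t = z/height = 6.5/17 = 0.382353
s = 1 + (scale-1)·z/height = 1 + (1.99-1)·6.5/17 = 1.378529
θ = twist·z/height = 143°·6.5/17 = 54.6765° = 0.954284 rad
cos θ = 0.578193, sin θ = 0.815900 (intermediates below are computed at full precision and shown rounded to 5 d.p.)
v1: (-2.5,-1.5) → rotate → (-0.22163,-2.90704) → ×s → (-0.30553,-4.00744) → (-0.31,-4.01)
v2: (3,4) → rotate → (-1.52902,4.76047) → ×s → (-2.10780,6.56245) → (-2.11,6.56)
v3: (0,3.5) → rotate → (-2.85565,2.02367) → ×s → (-3.93660,2.78969) → (-3.94,2.79)

Cross-section at z=6.5: (-0.31,-4.01) (-2.11,6.56) (-3.94,2.79)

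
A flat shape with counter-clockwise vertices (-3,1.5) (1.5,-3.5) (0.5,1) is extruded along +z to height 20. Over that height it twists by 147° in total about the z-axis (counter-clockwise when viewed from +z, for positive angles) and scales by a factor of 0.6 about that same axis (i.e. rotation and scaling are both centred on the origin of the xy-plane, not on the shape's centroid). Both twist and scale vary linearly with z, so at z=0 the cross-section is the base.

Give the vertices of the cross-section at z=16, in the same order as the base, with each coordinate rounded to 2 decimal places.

t = z/height = 16/20 = 0.8
s = 1 + (scale-1)·z/height = 1 + (0.6-1)·16/20 = 0.680000
θ = twist·z/height = 147°·16/20 = 117.6000° = 2.052507 rad
cos θ = -0.463296, sin θ = 0.886204 (intermediates below are computed at full precision and shown rounded to 5 d.p.)
v1: (-3,1.5) → rotate → (0.06058,-3.35355) → ×s → (0.04120,-2.28042) → (0.04,-2.28)
v2: (1.5,-3.5) → rotate → (2.40677,2.95084) → ×s → (1.63660,2.00657) → (1.64,2.01)
v3: (0.5,1) → rotate → (-1.11785,-0.02019) → ×s → (-0.76014,-0.01373) → (-0.76,-0.01)

Cross-section at z=16: (0.04,-2.28) (1.64,2.01) (-0.76,-0.01)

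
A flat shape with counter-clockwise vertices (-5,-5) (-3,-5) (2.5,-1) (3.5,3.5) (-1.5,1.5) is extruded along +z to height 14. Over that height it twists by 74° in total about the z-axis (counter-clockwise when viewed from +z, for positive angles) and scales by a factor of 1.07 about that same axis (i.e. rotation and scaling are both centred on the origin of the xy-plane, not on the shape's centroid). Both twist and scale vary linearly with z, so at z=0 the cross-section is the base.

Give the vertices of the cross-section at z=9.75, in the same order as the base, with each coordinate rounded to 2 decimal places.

Cross-section at z=9.75: (0.84,-7.37) (2.15,-5.73) (2.45,1.40) (-0.59,5.16) (-2.21,-0.25)

t = z/height = 9.75/14 = 0.696429
s = 1 + (scale-1)·z/height = 1 + (1.07-1)·9.75/14 = 1.048750
θ = twist·z/height = 74°·9.75/14 = 51.5357° = 0.899468 rad
cos θ = 0.622027, sin θ = 0.782996 (intermediates below are computed at full precision and shown rounded to 5 d.p.)
v1: (-5,-5) → rotate → (0.80485,-7.02511) → ×s → (0.84408,-7.36759) → (0.84,-7.37)
v2: (-3,-5) → rotate → (2.04890,-5.45912) → ×s → (2.14878,-5.72525) → (2.15,-5.73)
v3: (2.5,-1) → rotate → (2.33806,1.33546) → ×s → (2.45204,1.40057) → (2.45,1.40)
v4: (3.5,3.5) → rotate → (-0.56339,4.91758) → ×s → (-0.59086,5.15731) → (-0.59,5.16)
v5: (-1.5,1.5) → rotate → (-2.10753,-0.24145) → ×s → (-2.21028,-0.25322) → (-2.21,-0.25)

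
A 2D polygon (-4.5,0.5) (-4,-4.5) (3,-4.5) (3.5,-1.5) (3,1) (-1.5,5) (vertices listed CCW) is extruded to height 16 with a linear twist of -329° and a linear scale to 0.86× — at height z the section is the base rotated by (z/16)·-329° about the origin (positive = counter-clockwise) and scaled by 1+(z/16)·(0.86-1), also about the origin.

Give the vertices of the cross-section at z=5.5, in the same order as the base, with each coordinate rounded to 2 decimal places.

t = z/height = 5.5/16 = 0.34375
s = 1 + (scale-1)·z/height = 1 + (0.86-1)·5.5/16 = 0.951875
θ = twist·z/height = -329°·5.5/16 = -113.0938° = -1.973858 rad
cos θ = -0.392237, sin θ = -0.919864 (intermediates below are computed at full precision and shown rounded to 5 d.p.)
v1: (-4.5,0.5) → rotate → (2.22500,3.94327) → ×s → (2.11792,3.75350) → (2.12,3.75)
v2: (-4,-4.5) → rotate → (-2.57044,5.44452) → ×s → (-2.44674,5.18251) → (-2.45,5.18)
v3: (3,-4.5) → rotate → (-5.31610,-0.99453) → ×s → (-5.06026,-0.94667) → (-5.06,-0.95)
v4: (3.5,-1.5) → rotate → (-2.75263,-2.63117) → ×s → (-2.62016,-2.50454) → (-2.62,-2.50)
v5: (3,1) → rotate → (-0.25685,-3.15183) → ×s → (-0.24449,-3.00015) → (-0.24,-3.00)
v6: (-1.5,5) → rotate → (5.18768,-0.58139) → ×s → (4.93802,-0.55341) → (4.94,-0.55)

Cross-section at z=5.5: (2.12,3.75) (-2.45,5.18) (-5.06,-0.95) (-2.62,-2.50) (-0.24,-3.00) (4.94,-0.55)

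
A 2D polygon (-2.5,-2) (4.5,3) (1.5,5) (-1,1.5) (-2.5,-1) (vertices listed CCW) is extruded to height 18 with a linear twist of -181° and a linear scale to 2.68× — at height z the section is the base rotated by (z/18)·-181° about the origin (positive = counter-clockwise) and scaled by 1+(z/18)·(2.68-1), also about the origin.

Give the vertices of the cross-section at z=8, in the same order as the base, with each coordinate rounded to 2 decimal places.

Cross-section at z=8: (-4.17,3.73) (6.47,-6.88) (9.05,-1.13) (2.29,2.16) (-2.45,4.02)

t = z/height = 8/18 = 0.444444
s = 1 + (scale-1)·z/height = 1 + (2.68-1)·8/18 = 1.746667
θ = twist·z/height = -181°·8/18 = -80.4444° = -1.404020 rad
cos θ = 0.166004, sin θ = -0.986125 (intermediates below are computed at full precision and shown rounded to 5 d.p.)
v1: (-2.5,-2) → rotate → (-2.38726,2.13331) → ×s → (-4.16975,3.72617) → (-4.17,3.73)
v2: (4.5,3) → rotate → (3.70539,-3.93955) → ×s → (6.47209,-6.88108) → (6.47,-6.88)
v3: (1.5,5) → rotate → (5.17963,-0.64917) → ×s → (9.04709,-1.13388) → (9.05,-1.13)
v4: (-1,1.5) → rotate → (1.31318,1.23513) → ×s → (2.29369,2.15736) → (2.29,2.16)
v5: (-2.5,-1) → rotate → (-1.40113,2.29931) → ×s → (-2.44732,4.01613) → (-2.45,4.02)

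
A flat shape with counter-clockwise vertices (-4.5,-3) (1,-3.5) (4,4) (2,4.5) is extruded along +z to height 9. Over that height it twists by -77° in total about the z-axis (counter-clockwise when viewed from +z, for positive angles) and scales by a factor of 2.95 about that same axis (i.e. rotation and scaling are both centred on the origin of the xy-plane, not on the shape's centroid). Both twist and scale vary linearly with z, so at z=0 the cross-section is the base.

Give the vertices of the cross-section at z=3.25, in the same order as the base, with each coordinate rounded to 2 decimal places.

t = z/height = 3.25/9 = 0.361111
s = 1 + (scale-1)·z/height = 1 + (2.95-1)·3.25/9 = 1.704167
θ = twist·z/height = -77°·3.25/9 = -27.8056° = -0.485298 rad
cos θ = 0.884536, sin θ = -0.466472 (intermediates below are computed at full precision and shown rounded to 5 d.p.)
v1: (-4.5,-3) → rotate → (-5.37983,-0.55448) → ×s → (-9.16812,-0.94493) → (-9.17,-0.94)
v2: (1,-3.5) → rotate → (-0.74812,-3.56235) → ×s → (-1.27492,-6.07083) → (-1.27,-6.07)
v3: (4,4) → rotate → (5.40403,1.67225) → ×s → (9.20937,2.84980) → (9.21,2.85)
v4: (2,4.5) → rotate → (3.86820,3.04747) → ×s → (6.59205,5.19339) → (6.59,5.19)

Cross-section at z=3.25: (-9.17,-0.94) (-1.27,-6.07) (9.21,2.85) (6.59,5.19)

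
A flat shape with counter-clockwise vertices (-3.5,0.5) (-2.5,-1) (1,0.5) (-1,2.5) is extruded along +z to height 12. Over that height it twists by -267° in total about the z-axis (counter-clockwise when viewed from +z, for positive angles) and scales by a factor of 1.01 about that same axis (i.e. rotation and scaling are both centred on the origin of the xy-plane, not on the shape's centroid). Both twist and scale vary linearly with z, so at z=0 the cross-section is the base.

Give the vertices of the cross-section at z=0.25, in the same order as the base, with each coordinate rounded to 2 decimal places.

t = z/height = 0.25/12 = 0.0208333
s = 1 + (scale-1)·z/height = 1 + (1.01-1)·0.25/12 = 1.000208
θ = twist·z/height = -267°·0.25/12 = -5.5625° = -0.097084 rad
cos θ = 0.995291, sin θ = -0.096932 (intermediates below are computed at full precision and shown rounded to 5 d.p.)
v1: (-3.5,0.5) → rotate → (-3.43505,0.83691) → ×s → (-3.43577,0.83708) → (-3.44,0.84)
v2: (-2.5,-1) → rotate → (-2.58516,-0.75296) → ×s → (-2.58570,-0.75312) → (-2.59,-0.75)
v3: (1,0.5) → rotate → (1.04376,0.40071) → ×s → (1.04397,0.40080) → (1.04,0.40)
v4: (-1,2.5) → rotate → (-0.75296,2.58516) → ×s → (-0.75312,2.58570) → (-0.75,2.59)

Cross-section at z=0.25: (-3.44,0.84) (-2.59,-0.75) (1.04,0.40) (-0.75,2.59)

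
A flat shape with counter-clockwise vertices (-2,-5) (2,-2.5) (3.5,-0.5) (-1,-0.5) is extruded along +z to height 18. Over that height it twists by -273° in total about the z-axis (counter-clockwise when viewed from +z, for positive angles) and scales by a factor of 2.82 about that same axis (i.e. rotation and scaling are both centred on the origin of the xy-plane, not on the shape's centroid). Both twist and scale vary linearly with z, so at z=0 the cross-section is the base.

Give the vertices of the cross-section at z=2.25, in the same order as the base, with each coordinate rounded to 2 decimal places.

Cross-section at z=2.25: (-5.48,-3.70) (0.31,-3.92) (3.21,-2.92) (-1.36,0.18)

t = z/height = 2.25/18 = 0.125
s = 1 + (scale-1)·z/height = 1 + (2.82-1)·2.25/18 = 1.227500
θ = twist·z/height = -273°·2.25/18 = -34.1250° = -0.595594 rad
cos θ = 0.827816, sin θ = -0.561000 (intermediates below are computed at full precision and shown rounded to 5 d.p.)
v1: (-2,-5) → rotate → (-4.46063,-3.01708) → ×s → (-5.47543,-3.70346) → (-5.48,-3.70)
v2: (2,-2.5) → rotate → (0.25313,-3.19154) → ×s → (0.31072,-3.91761) → (0.31,-3.92)
v3: (3.5,-0.5) → rotate → (2.61685,-2.37741) → ×s → (3.21219,-2.91827) → (3.21,-2.92)
v4: (-1,-0.5) → rotate → (-1.10832,0.14709) → ×s → (-1.36046,0.18056) → (-1.36,0.18)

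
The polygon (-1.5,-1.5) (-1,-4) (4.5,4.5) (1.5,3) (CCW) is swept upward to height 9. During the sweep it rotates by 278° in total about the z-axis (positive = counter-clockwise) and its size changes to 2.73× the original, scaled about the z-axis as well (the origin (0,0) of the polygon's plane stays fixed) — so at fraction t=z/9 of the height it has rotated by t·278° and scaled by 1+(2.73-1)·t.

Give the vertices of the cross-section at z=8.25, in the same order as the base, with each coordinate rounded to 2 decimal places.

t = z/height = 8.25/9 = 0.916667
s = 1 + (scale-1)·z/height = 1 + (2.73-1)·8.25/9 = 2.585833
θ = twist·z/height = 278°·8.25/9 = 254.8333° = 4.447681 rad
cos θ = -0.261628, sin θ = -0.965169 (intermediates below are computed at full precision and shown rounded to 5 d.p.)
v1: (-1.5,-1.5) → rotate → (-1.05531,1.84019) → ×s → (-2.72886,4.75844) → (-2.73,4.76)
v2: (-1,-4) → rotate → (-3.59905,2.01168) → ×s → (-9.30654,5.20187) → (-9.31,5.20)
v3: (4.5,4.5) → rotate → (3.16594,-5.52058) → ×s → (8.18658,-14.27531) → (8.19,-14.28)
v4: (1.5,3) → rotate → (2.50307,-2.23264) → ×s → (6.47251,-5.77323) → (6.47,-5.77)

Cross-section at z=8.25: (-2.73,4.76) (-9.31,5.20) (8.19,-14.28) (6.47,-5.77)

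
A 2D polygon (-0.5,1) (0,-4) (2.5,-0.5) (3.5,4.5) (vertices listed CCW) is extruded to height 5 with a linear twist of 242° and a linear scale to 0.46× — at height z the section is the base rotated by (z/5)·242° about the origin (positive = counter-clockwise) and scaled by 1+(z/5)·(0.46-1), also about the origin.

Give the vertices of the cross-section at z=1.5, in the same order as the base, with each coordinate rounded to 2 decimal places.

t = z/height = 1.5/5 = 0.3
s = 1 + (scale-1)·z/height = 1 + (0.46-1)·1.5/5 = 0.838000
θ = twist·z/height = 242°·1.5/5 = 72.6000° = 1.267109 rad
cos θ = 0.299041, sin θ = 0.954240 (intermediates below are computed at full precision and shown rounded to 5 d.p.)
v1: (-0.5,1) → rotate → (-1.10376,-0.17808) → ×s → (-0.92495,-0.14923) → (-0.92,-0.15)
v2: (0,-4) → rotate → (3.81696,-1.19616) → ×s → (3.19861,-1.00238) → (3.20,-1.00)
v3: (2.5,-0.5) → rotate → (1.22472,2.23608) → ×s → (1.02632,1.87384) → (1.03,1.87)
v4: (3.5,4.5) → rotate → (-3.24744,4.68552) → ×s → (-2.72135,3.92647) → (-2.72,3.93)

Cross-section at z=1.5: (-0.92,-0.15) (3.20,-1.00) (1.03,1.87) (-2.72,3.93)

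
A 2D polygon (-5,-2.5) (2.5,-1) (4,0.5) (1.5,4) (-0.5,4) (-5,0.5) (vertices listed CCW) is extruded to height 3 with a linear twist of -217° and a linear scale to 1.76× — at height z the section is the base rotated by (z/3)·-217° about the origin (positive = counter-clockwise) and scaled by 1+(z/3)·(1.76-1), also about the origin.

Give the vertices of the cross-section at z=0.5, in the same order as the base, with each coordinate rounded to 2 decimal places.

t = z/height = 0.5/3 = 0.166667
s = 1 + (scale-1)·z/height = 1 + (1.76-1)·0.5/3 = 1.126667
θ = twist·z/height = -217°·0.5/3 = -36.1667° = -0.631227 rad
cos θ = 0.807304, sin θ = -0.590136 (intermediates below are computed at full precision and shown rounded to 5 d.p.)
v1: (-5,-2.5) → rotate → (-5.51186,0.93242) → ×s → (-6.21003,1.05053) → (-6.21,1.05)
v2: (2.5,-1) → rotate → (1.42812,-2.28264) → ×s → (1.60902,-2.57178) → (1.61,-2.57)
v3: (4,0.5) → rotate → (3.52428,-1.95689) → ×s → (3.97069,-2.20477) → (3.97,-2.20)
v4: (1.5,4) → rotate → (3.57150,2.34401) → ×s → (4.02389,2.64092) → (4.02,2.64)
v5: (-0.5,4) → rotate → (1.95689,3.52428) → ×s → (2.20477,3.97069) → (2.20,3.97)
v6: (-5,0.5) → rotate → (-3.74145,3.35433) → ×s → (-4.21537,3.77921) → (-4.22,3.78)

Cross-section at z=0.5: (-6.21,1.05) (1.61,-2.57) (3.97,-2.20) (4.02,2.64) (2.20,3.97) (-4.22,3.78)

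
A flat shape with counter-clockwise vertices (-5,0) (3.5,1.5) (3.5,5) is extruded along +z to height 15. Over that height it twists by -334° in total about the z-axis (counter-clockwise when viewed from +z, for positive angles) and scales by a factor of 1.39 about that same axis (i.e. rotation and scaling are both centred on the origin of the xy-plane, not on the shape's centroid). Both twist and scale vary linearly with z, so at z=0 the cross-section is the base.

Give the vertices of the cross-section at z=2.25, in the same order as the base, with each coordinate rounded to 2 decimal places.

Cross-section at z=2.25: (-3.39,4.06) (3.59,-1.82) (6.44,0.55)

t = z/height = 2.25/15 = 0.15
s = 1 + (scale-1)·z/height = 1 + (1.39-1)·2.25/15 = 1.058500
θ = twist·z/height = -334°·2.25/15 = -50.1000° = -0.874410 rad
cos θ = 0.641450, sin θ = -0.767165 (intermediates below are computed at full precision and shown rounded to 5 d.p.)
v1: (-5,0) → rotate → (-3.20725,3.83583) → ×s → (-3.39487,4.06022) → (-3.39,4.06)
v2: (3.5,1.5) → rotate → (3.39582,-1.72290) → ×s → (3.59448,-1.82369) → (3.59,-1.82)
v3: (3.5,5) → rotate → (6.08090,0.52217) → ×s → (6.43663,0.55272) → (6.44,0.55)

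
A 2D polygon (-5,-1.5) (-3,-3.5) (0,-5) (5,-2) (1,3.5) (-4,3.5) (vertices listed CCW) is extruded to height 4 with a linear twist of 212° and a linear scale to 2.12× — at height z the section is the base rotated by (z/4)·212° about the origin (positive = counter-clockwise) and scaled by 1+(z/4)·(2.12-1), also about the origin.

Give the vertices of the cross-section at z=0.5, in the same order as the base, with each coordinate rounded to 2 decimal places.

t = z/height = 0.5/4 = 0.125
s = 1 + (scale-1)·z/height = 1 + (2.12-1)·0.5/4 = 1.140000
θ = twist·z/height = 212°·0.5/4 = 26.5000° = 0.462512 rad
cos θ = 0.894934, sin θ = 0.446198 (intermediates below are computed at full precision and shown rounded to 5 d.p.)
v1: (-5,-1.5) → rotate → (-3.80538,-3.57339) → ×s → (-4.33813,-4.07367) → (-4.34,-4.07)
v2: (-3,-3.5) → rotate → (-1.12311,-4.47086) → ×s → (-1.28035,-5.09678) → (-1.28,-5.10)
v3: (0,-5) → rotate → (2.23099,-4.47467) → ×s → (2.54333,-5.10113) → (2.54,-5.10)
v4: (5,-2) → rotate → (5.36707,0.44112) → ×s → (6.11846,0.50288) → (6.12,0.50)
v5: (1,3.5) → rotate → (-0.66676,3.57847) → ×s → (-0.76010,4.07945) → (-0.76,4.08)
v6: (-4,3.5) → rotate → (-5.14143,1.34748) → ×s → (-5.86123,1.53613) → (-5.86,1.54)

Cross-section at z=0.5: (-4.34,-4.07) (-1.28,-5.10) (2.54,-5.10) (6.12,0.50) (-0.76,4.08) (-5.86,1.54)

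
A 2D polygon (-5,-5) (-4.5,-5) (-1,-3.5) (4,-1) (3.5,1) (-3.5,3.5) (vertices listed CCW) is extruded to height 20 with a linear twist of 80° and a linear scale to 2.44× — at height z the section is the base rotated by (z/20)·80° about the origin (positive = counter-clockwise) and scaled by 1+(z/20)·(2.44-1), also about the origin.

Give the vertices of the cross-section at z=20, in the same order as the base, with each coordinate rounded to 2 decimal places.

t = z/height = 20/20 = 1
s = 1 + (scale-1)·z/height = 1 + (2.44-1)·20/20 = 2.440000
θ = twist·z/height = 80°·20/20 = 80.0000° = 1.396263 rad
cos θ = 0.173648, sin θ = 0.984808 (intermediates below are computed at full precision and shown rounded to 5 d.p.)
v1: (-5,-5) → rotate → (4.05580,-5.79228) → ×s → (9.89615,-14.13316) → (9.90,-14.13)
v2: (-4.5,-5) → rotate → (4.14262,-5.29988) → ×s → (10.10800,-12.93170) → (10.11,-12.93)
v3: (-1,-3.5) → rotate → (3.27318,-1.59258) → ×s → (7.98656,-3.88589) → (7.99,-3.89)
v4: (4,-1) → rotate → (1.67940,3.76558) → ×s → (4.09774,9.18802) → (4.10,9.19)
v5: (3.5,1) → rotate → (-0.37704,3.62048) → ×s → (-0.91998,8.83396) → (-0.92,8.83)
v6: (-3.5,3.5) → rotate → (-4.05460,-2.83906) → ×s → (-9.89321,-6.92730) → (-9.89,-6.93)

Cross-section at z=20: (9.90,-14.13) (10.11,-12.93) (7.99,-3.89) (4.10,9.19) (-0.92,8.83) (-9.89,-6.93)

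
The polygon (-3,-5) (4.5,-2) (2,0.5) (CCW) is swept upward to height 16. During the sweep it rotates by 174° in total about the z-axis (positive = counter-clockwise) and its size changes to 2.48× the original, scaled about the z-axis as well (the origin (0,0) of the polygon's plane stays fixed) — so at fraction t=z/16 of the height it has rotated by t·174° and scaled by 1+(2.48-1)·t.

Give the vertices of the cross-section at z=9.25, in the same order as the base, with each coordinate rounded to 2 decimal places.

t = z/height = 9.25/16 = 0.578125
s = 1 + (scale-1)·z/height = 1 + (2.48-1)·9.25/16 = 1.855625
θ = twist·z/height = 174°·9.25/16 = 100.5938° = 1.755692 rad
cos θ = -0.183844, sin θ = 0.982955 (intermediates below are computed at full precision and shown rounded to 5 d.p.)
v1: (-3,-5) → rotate → (5.46631,-2.02965) → ×s → (10.14342,-3.76626) → (10.14,-3.77)
v2: (4.5,-2) → rotate → (1.13861,4.79099) → ×s → (2.11284,8.89028) → (2.11,8.89)
v3: (2,0.5) → rotate → (-0.85917,1.87399) → ×s → (-1.59429,3.47742) → (-1.59,3.48)

Cross-section at z=9.25: (10.14,-3.77) (2.11,8.89) (-1.59,3.48)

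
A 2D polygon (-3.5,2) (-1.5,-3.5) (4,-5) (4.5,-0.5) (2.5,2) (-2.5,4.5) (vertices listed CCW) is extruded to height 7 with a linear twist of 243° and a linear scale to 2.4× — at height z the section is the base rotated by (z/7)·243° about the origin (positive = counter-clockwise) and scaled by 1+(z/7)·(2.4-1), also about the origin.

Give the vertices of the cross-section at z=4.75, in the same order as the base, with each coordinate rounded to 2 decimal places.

t = z/height = 4.75/7 = 0.678571
s = 1 + (scale-1)·z/height = 1 + (2.4-1)·4.75/7 = 1.950000
θ = twist·z/height = 243°·4.75/7 = 164.8929° = 2.877923 rad
cos θ = -0.965440, sin θ = 0.260625 (intermediates below are computed at full precision and shown rounded to 5 d.p.)
v1: (-3.5,2) → rotate → (2.85779,-2.84307) → ×s → (5.57269,-5.54398) → (5.57,-5.54)
v2: (-1.5,-3.5) → rotate → (2.36035,2.98810) → ×s → (4.60268,5.82680) → (4.60,5.83)
v3: (4,-5) → rotate → (-2.55864,5.86970) → ×s → (-4.98934,11.44592) → (-4.99,11.45)
v4: (4.5,-0.5) → rotate → (-4.21417,1.65553) → ×s → (-8.21763,3.22829) → (-8.22,3.23)
v5: (2.5,2) → rotate → (-2.93485,-1.27932) → ×s → (-5.72296,-2.49467) → (-5.72,-2.49)
v6: (-2.5,4.5) → rotate → (1.24079,-4.99604) → ×s → (2.41954,-9.74228) → (2.42,-9.74)

Cross-section at z=4.75: (5.57,-5.54) (4.60,5.83) (-4.99,11.45) (-8.22,3.23) (-5.72,-2.49) (2.42,-9.74)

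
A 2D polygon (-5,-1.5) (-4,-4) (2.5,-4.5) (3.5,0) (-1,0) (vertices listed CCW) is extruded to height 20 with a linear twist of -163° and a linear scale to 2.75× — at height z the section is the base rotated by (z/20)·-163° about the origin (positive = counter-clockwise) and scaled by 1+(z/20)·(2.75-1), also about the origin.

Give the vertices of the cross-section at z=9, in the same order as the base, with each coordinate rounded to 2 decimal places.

t = z/height = 9/20 = 0.45
s = 1 + (scale-1)·z/height = 1 + (2.75-1)·9/20 = 1.787500
θ = twist·z/height = -163°·9/20 = -73.3500° = -1.280199 rad
cos θ = 0.286525, sin θ = -0.958073 (intermediates below are computed at full precision and shown rounded to 5 d.p.)
v1: (-5,-1.5) → rotate → (-2.86973,4.36058) → ×s → (-5.12965,7.79453) → (-5.13,7.79)
v2: (-4,-4) → rotate → (-4.97839,2.68619) → ×s → (-8.89887,4.80157) → (-8.90,4.80)
v3: (2.5,-4.5) → rotate → (-3.59502,-3.68454) → ×s → (-6.42609,-6.58612) → (-6.43,-6.59)
v4: (3.5,0) → rotate → (1.00284,-3.35326) → ×s → (1.79257,-5.99394) → (1.79,-5.99)
v5: (-1,0) → rotate → (-0.28652,0.95807) → ×s → (-0.51216,1.71256) → (-0.51,1.71)

Cross-section at z=9: (-5.13,7.79) (-8.90,4.80) (-6.43,-6.59) (1.79,-5.99) (-0.51,1.71)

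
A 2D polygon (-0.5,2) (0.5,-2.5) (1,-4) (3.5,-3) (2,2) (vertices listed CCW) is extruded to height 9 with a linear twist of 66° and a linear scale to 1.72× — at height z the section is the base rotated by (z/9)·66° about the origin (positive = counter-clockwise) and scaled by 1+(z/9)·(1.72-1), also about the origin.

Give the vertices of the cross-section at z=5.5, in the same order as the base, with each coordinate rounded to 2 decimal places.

t = z/height = 5.5/9 = 0.611111
s = 1 + (scale-1)·z/height = 1 + (1.72-1)·5.5/9 = 1.440000
θ = twist·z/height = 66°·5.5/9 = 40.3333° = 0.703949 rad
cos θ = 0.762292, sin θ = 0.647233 (intermediates below are computed at full precision and shown rounded to 5 d.p.)
v1: (-0.5,2) → rotate → (-1.67561,1.20097) → ×s → (-2.41288,1.72939) → (-2.41,1.73)
v2: (0.5,-2.5) → rotate → (1.99923,-1.58211) → ×s → (2.87889,-2.27824) → (2.88,-2.28)
v3: (1,-4) → rotate → (3.35123,-2.40193) → ×s → (4.82576,-3.45879) → (4.83,-3.46)
v4: (3.5,-3) → rotate → (4.60972,-0.02156) → ×s → (6.63800,-0.03104) → (6.64,-0.03)
v5: (2,2) → rotate → (0.23012,2.81905) → ×s → (0.33137,4.05943) → (0.33,4.06)

Cross-section at z=5.5: (-2.41,1.73) (2.88,-2.28) (4.83,-3.46) (6.64,-0.03) (0.33,4.06)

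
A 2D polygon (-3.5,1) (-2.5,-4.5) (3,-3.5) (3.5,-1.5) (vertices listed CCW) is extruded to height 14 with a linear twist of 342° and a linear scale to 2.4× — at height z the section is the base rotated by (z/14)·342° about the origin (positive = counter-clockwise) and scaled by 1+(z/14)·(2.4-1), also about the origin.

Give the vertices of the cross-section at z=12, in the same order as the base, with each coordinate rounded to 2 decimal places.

Cross-section at z=12: (-1.00,7.95) (-11.26,1.17) (-4.49,-9.10) (-0.01,-8.38)

t = z/height = 12/14 = 0.857143
s = 1 + (scale-1)·z/height = 1 + (2.4-1)·12/14 = 2.200000
θ = twist·z/height = 342°·12/14 = 293.1429° = 5.116308 rad
cos θ = 0.393025, sin θ = -0.919528 (intermediates below are computed at full precision and shown rounded to 5 d.p.)
v1: (-3.5,1) → rotate → (-0.45606,3.61137) → ×s → (-1.00333,7.94502) → (-1.00,7.95)
v2: (-2.5,-4.5) → rotate → (-5.12044,0.53021) → ×s → (-11.26496,1.16645) → (-11.26,1.17)
v3: (3,-3.5) → rotate → (-2.03927,-4.13417) → ×s → (-4.48640,-9.09518) → (-4.49,-9.10)
v4: (3.5,-1.5) → rotate → (-0.00370,-3.80788) → ×s → (-0.00815,-8.37735) → (-0.01,-8.38)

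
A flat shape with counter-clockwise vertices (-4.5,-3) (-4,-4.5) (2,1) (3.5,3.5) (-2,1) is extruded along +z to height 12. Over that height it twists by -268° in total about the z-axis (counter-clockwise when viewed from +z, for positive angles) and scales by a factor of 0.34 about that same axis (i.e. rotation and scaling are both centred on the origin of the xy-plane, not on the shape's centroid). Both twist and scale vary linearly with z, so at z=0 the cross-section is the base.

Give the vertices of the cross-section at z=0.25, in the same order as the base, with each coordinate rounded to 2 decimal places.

t = z/height = 0.25/12 = 0.0208333
s = 1 + (scale-1)·z/height = 1 + (0.34-1)·0.25/12 = 0.986250
θ = twist·z/height = -268°·0.25/12 = -5.5833° = -0.097448 rad
cos θ = 0.995256, sin θ = -0.097293 (intermediates below are computed at full precision and shown rounded to 5 d.p.)
v1: (-4.5,-3) → rotate → (-4.77053,-2.54795) → ×s → (-4.70494,-2.51291) → (-4.70,-2.51)
v2: (-4,-4.5) → rotate → (-4.41884,-4.08948) → ×s → (-4.35808,-4.03325) → (-4.36,-4.03)
v3: (2,1) → rotate → (2.08780,0.80067) → ×s → (2.05910,0.78966) → (2.06,0.79)
v4: (3.5,3.5) → rotate → (3.82392,3.14287) → ×s → (3.77134,3.09965) → (3.77,3.10)
v5: (-2,1) → rotate → (-1.89322,1.18984) → ×s → (-1.86719,1.17348) → (-1.87,1.17)

Cross-section at z=0.25: (-4.70,-2.51) (-4.36,-4.03) (2.06,0.79) (3.77,3.10) (-1.87,1.17)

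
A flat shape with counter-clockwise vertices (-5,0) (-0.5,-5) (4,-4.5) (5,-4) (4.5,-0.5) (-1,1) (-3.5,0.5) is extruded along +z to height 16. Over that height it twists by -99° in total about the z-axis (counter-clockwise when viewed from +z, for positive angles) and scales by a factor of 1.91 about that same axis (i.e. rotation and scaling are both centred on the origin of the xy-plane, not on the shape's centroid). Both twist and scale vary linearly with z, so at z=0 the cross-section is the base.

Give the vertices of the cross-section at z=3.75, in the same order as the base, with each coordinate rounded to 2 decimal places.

Cross-section at z=3.75: (-5.58,2.39) (-2.95,-5.34) (2.31,-6.93) (3.66,-6.85) (4.78,-2.71) (-0.64,1.59) (-3.66,2.23)

t = z/height = 3.75/16 = 0.234375
s = 1 + (scale-1)·z/height = 1 + (1.91-1)·3.75/16 = 1.213281
θ = twist·z/height = -99°·3.75/16 = -23.2031° = -0.404971 rad
cos θ = 0.919114, sin θ = -0.393992 (intermediates below are computed at full precision and shown rounded to 5 d.p.)
v1: (-5,0) → rotate → (-4.59557,1.96996) → ×s → (-5.57572,2.39012) → (-5.58,2.39)
v2: (-0.5,-5) → rotate → (-2.42952,-4.39857) → ×s → (-2.94769,-5.33671) → (-2.95,-5.34)
v3: (4,-4.5) → rotate → (1.90349,-5.71198) → ×s → (2.30947,-6.93024) → (2.31,-6.93)
v4: (5,-4) → rotate → (3.01960,-5.64642) → ×s → (3.66363,-6.85069) → (3.66,-6.85)
v5: (4.5,-0.5) → rotate → (3.93902,-2.23252) → ×s → (4.77913,-2.70868) → (4.78,-2.71)
v6: (-1,1) → rotate → (-0.52512,1.31311) → ×s → (-0.63712,1.59317) → (-0.64,1.59)
v7: (-3.5,0.5) → rotate → (-3.01990,1.83853) → ×s → (-3.66399,2.23065) → (-3.66,2.23)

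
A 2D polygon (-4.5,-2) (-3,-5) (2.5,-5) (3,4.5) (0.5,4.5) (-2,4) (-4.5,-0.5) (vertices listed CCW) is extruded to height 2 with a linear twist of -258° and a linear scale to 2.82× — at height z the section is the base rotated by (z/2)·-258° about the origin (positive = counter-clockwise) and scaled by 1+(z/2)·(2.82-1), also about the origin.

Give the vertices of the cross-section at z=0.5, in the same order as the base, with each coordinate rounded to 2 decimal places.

t = z/height = 0.5/2 = 0.25
s = 1 + (scale-1)·z/height = 1 + (2.82-1)·0.5/2 = 1.455000
θ = twist·z/height = -258°·0.5/2 = -64.5000° = -1.125737 rad
cos θ = 0.430511, sin θ = -0.902585 (intermediates below are computed at full precision and shown rounded to 5 d.p.)
v1: (-4.5,-2) → rotate → (-3.74247,3.20061) → ×s → (-5.44529,4.65689) → (-5.45,4.66)
v2: (-3,-5) → rotate → (-5.80446,0.55520) → ×s → (-8.44549,0.80782) → (-8.45,0.81)
v3: (2.5,-5) → rotate → (-3.43665,-4.40902) → ×s → (-5.00032,-6.41512) → (-5.00,-6.42)
v4: (3,4.5) → rotate → (5.35317,-0.77046) → ×s → (7.78886,-1.12101) → (7.79,-1.12)
v5: (0.5,4.5) → rotate → (4.27689,1.48601) → ×s → (6.22287,2.16214) → (6.22,2.16)
v6: (-2,4) → rotate → (2.74932,3.52721) → ×s → (4.00026,5.13210) → (4.00,5.13)
v7: (-4.5,-0.5) → rotate → (-2.38859,3.84638) → ×s → (-3.47540,5.59648) → (-3.48,5.60)

Cross-section at z=0.5: (-5.45,4.66) (-8.45,0.81) (-5.00,-6.42) (7.79,-1.12) (6.22,2.16) (4.00,5.13) (-3.48,5.60)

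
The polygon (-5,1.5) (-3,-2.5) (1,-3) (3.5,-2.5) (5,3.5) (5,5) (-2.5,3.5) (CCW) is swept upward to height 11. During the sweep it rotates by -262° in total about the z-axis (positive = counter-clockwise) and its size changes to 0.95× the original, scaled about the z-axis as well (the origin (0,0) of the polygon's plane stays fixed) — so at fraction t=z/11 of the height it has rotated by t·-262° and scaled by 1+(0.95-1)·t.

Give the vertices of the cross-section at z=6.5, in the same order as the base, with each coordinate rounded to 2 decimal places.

Cross-section at z=6.5: (5.01,0.75) (1.60,3.43) (-2.12,2.22) (-4.11,0.75) (-2.95,-5.14) (-2.33,-6.46) (3.64,-2.04)

t = z/height = 6.5/11 = 0.590909
s = 1 + (scale-1)·z/height = 1 + (0.95-1)·6.5/11 = 0.970455
θ = twist·z/height = -262°·6.5/11 = -154.8182° = -2.702087 rad
cos θ = -0.904962, sin θ = -0.425492 (intermediates below are computed at full precision and shown rounded to 5 d.p.)
v1: (-5,1.5) → rotate → (5.16305,0.77002) → ×s → (5.01050,0.74727) → (5.01,0.75)
v2: (-3,-2.5) → rotate → (1.65116,3.53888) → ×s → (1.60237,3.43432) → (1.60,3.43)
v3: (1,-3) → rotate → (-2.18144,2.28939) → ×s → (-2.11699,2.22175) → (-2.12,2.22)
v4: (3.5,-2.5) → rotate → (-4.23110,0.77318) → ×s → (-4.10609,0.75034) → (-4.11,0.75)
v5: (5,3.5) → rotate → (-3.03559,-5.29483) → ×s → (-2.94590,-5.13839) → (-2.95,-5.14)
v6: (5,5) → rotate → (-2.39735,-6.65227) → ×s → (-2.32652,-6.45573) → (-2.33,-6.46)
v7: (-2.5,3.5) → rotate → (3.75163,-2.10364) → ×s → (3.64078,-2.04148) → (3.64,-2.04)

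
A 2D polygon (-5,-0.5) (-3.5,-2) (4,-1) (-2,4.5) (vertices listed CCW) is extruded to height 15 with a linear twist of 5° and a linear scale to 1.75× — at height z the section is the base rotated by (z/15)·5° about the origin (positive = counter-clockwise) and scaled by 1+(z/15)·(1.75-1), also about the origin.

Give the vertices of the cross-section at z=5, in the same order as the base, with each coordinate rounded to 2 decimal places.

t = z/height = 5/15 = 0.333333
s = 1 + (scale-1)·z/height = 1 + (1.75-1)·5/15 = 1.250000
θ = twist·z/height = 5°·5/15 = 1.6667° = 0.029089 rad
cos θ = 0.999577, sin θ = 0.029085 (intermediates below are computed at full precision and shown rounded to 5 d.p.)
v1: (-5,-0.5) → rotate → (-4.98334,-0.64521) → ×s → (-6.22918,-0.80652) → (-6.23,-0.81)
v2: (-3.5,-2) → rotate → (-3.44035,-2.10095) → ×s → (-4.30044,-2.62619) → (-4.30,-2.63)
v3: (4,-1) → rotate → (4.02739,-0.88324) → ×s → (5.03424,-1.10405) → (5.03,-1.10)
v4: (-2,4.5) → rotate → (-2.13004,4.43993) → ×s → (-2.66254,5.54991) → (-2.66,5.55)

Cross-section at z=5: (-6.23,-0.81) (-4.30,-2.63) (5.03,-1.10) (-2.66,5.55)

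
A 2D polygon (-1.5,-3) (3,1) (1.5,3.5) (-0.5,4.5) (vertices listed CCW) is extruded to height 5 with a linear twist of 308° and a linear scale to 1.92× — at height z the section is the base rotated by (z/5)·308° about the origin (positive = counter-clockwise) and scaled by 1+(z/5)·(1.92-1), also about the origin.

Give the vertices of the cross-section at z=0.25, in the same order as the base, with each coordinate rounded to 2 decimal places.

t = z/height = 0.25/5 = 0.05
s = 1 + (scale-1)·z/height = 1 + (1.92-1)·0.25/5 = 1.046000
θ = twist·z/height = 308°·0.25/5 = 15.4000° = 0.268781 rad
cos θ = 0.964095, sin θ = 0.265556 (intermediates below are computed at full precision and shown rounded to 5 d.p.)
v1: (-1.5,-3) → rotate → (-0.64947,-3.29062) → ×s → (-0.67935,-3.44199) → (-0.68,-3.44)
v2: (3,1) → rotate → (2.62673,1.76076) → ×s → (2.74756,1.84176) → (2.75,1.84)
v3: (1.5,3.5) → rotate → (0.51670,3.77267) → ×s → (0.54046,3.94621) → (0.54,3.95)
v4: (-0.5,4.5) → rotate → (-1.67705,4.20565) → ×s → (-1.75419,4.39911) → (-1.75,4.40)

Cross-section at z=0.25: (-0.68,-3.44) (2.75,1.84) (0.54,3.95) (-1.75,4.40)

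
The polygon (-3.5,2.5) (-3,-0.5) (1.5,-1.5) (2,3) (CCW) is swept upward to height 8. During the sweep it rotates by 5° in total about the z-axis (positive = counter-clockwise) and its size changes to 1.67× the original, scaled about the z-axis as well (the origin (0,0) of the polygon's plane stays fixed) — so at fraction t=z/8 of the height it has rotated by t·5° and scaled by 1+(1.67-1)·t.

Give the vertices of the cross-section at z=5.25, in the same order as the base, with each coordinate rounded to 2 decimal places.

Cross-section at z=5.25: (-5.24,3.30) (-4.27,-0.97) (2.28,-2.03) (2.63,4.48)

t = z/height = 5.25/8 = 0.65625
s = 1 + (scale-1)·z/height = 1 + (1.67-1)·5.25/8 = 1.439688
θ = twist·z/height = 5°·5.25/8 = 3.2813° = 0.057269 rad
cos θ = 0.998361, sin θ = 0.057237 (intermediates below are computed at full precision and shown rounded to 5 d.p.)
v1: (-3.5,2.5) → rotate → (-3.63736,2.29557) → ×s → (-5.23666,3.30490) → (-5.24,3.30)
v2: (-3,-0.5) → rotate → (-2.96646,-0.67089) → ×s → (-4.27078,-0.96588) → (-4.27,-0.97)
v3: (1.5,-1.5) → rotate → (1.58340,-1.41168) → ×s → (2.27960,-2.03239) → (2.28,-2.03)
v4: (2,3) → rotate → (1.82501,3.10956) → ×s → (2.62744,4.47679) → (2.63,4.48)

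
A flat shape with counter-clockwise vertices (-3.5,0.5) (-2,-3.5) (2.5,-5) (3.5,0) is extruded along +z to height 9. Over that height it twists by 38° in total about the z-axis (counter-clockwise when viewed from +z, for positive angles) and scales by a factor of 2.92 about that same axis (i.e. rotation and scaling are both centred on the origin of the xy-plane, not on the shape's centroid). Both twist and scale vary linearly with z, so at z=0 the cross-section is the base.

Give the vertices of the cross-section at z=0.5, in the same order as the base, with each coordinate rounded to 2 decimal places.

t = z/height = 0.5/9 = 0.0555556
s = 1 + (scale-1)·z/height = 1 + (2.92-1)·0.5/9 = 1.106667
θ = twist·z/height = 38°·0.5/9 = 2.1111° = 0.036846 rad
cos θ = 0.999321, sin θ = 0.036838 (intermediates below are computed at full precision and shown rounded to 5 d.p.)
v1: (-3.5,0.5) → rotate → (-3.51604,0.37073) → ×s → (-3.89109,0.41027) → (-3.89,0.41)
v2: (-2,-3.5) → rotate → (-1.86971,-3.57130) → ×s → (-2.06915,-3.95224) → (-2.07,-3.95)
v3: (2.5,-5) → rotate → (2.68249,-4.90451) → ×s → (2.96862,-5.42766) → (2.97,-5.43)
v4: (3.5,0) → rotate → (3.49762,0.12893) → ×s → (3.87070,0.14268) → (3.87,0.14)

Cross-section at z=0.5: (-3.89,0.41) (-2.07,-3.95) (2.97,-5.43) (3.87,0.14)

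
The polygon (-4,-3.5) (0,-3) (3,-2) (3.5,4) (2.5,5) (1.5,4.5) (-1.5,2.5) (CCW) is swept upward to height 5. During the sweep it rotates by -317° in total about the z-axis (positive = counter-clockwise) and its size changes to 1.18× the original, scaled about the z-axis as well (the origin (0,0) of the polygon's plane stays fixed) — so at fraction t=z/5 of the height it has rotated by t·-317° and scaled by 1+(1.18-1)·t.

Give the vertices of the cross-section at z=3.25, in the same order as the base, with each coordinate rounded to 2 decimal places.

Cross-section at z=3.25: (5.73,1.55) (1.47,3.01) (-2.03,3.48) (-5.47,-2.30) (-4.96,-3.79) (-3.71,-3.78) (0.28,-3.24)

t = z/height = 3.25/5 = 0.65
s = 1 + (scale-1)·z/height = 1 + (1.18-1)·3.25/5 = 1.117000
θ = twist·z/height = -317°·3.25/5 = -206.0500° = -3.596251 rad
cos θ = -0.898411, sin θ = 0.439155 (intermediates below are computed at full precision and shown rounded to 5 d.p.)
v1: (-4,-3.5) → rotate → (5.13069,1.38782) → ×s → (5.73098,1.55019) → (5.73,1.55)
v2: (0,-3) → rotate → (1.31747,2.69523) → ×s → (1.47161,3.01058) → (1.47,3.01)
v3: (3,-2) → rotate → (-1.81692,3.11429) → ×s → (-2.02950,3.47866) → (-2.03,3.48)
v4: (3.5,4) → rotate → (-4.90106,-2.05660) → ×s → (-5.47448,-2.29722) → (-5.47,-2.30)
v5: (2.5,5) → rotate → (-4.44180,-3.39417) → ×s → (-4.96150,-3.79129) → (-4.96,-3.79)
v6: (1.5,4.5) → rotate → (-3.32382,-3.38412) → ×s → (-3.71270,-3.78006) → (-3.71,-3.78)
v7: (-1.5,2.5) → rotate → (0.24973,-2.90476) → ×s → (0.27895,-3.24462) → (0.28,-3.24)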